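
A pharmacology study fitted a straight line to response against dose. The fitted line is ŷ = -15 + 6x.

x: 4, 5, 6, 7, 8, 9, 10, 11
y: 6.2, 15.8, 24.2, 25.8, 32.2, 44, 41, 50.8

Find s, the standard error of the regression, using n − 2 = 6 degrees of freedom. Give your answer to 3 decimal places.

s = 3.210

x=4: ŷ = -15 + 6·4 = 9; e = 6.2 − 9 = -2.8
x=5: ŷ = -15 + 6·5 = 15; e = 15.8 − 15 = 0.8
x=6: ŷ = -15 + 6·6 = 21; e = 24.2 − 21 = 3.2
x=7: ŷ = -15 + 6·7 = 27; e = 25.8 − 27 = -1.2
x=8: ŷ = -15 + 6·8 = 33; e = 32.2 − 33 = -0.8
x=9: ŷ = -15 + 6·9 = 39; e = 44 − 39 = 5
x=10: ŷ = -15 + 6·10 = 45; e = 41 − 45 = -4
x=11: ŷ = -15 + 6·11 = 51; e = 50.8 − 51 = -0.2
SSE = 7.84 + 0.64 + 10.24 + 1.44 + 0.64 + 25 + 16 + 0.04 = 61.84
s = √(61.84/6) = √10.3067 ≈ 3.210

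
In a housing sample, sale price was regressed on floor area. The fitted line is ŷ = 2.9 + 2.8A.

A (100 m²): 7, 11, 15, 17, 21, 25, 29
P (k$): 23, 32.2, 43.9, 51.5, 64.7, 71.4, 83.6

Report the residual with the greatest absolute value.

A=7: ŷ = 2.9 + 2.8·7 = 22.5; r = 23 − 22.5 = 0.5
A=11: ŷ = 2.9 + 2.8·11 = 33.7; r = 32.2 − 33.7 = -1.5
A=15: ŷ = 2.9 + 2.8·15 = 44.9; r = 43.9 − 44.9 = -1
A=17: ŷ = 2.9 + 2.8·17 = 50.5; r = 51.5 − 50.5 = 1
A=21: ŷ = 2.9 + 2.8·21 = 61.7; r = 64.7 − 61.7 = 3
A=25: ŷ = 2.9 + 2.8·25 = 72.9; r = 71.4 − 72.9 = -1.5
A=29: ŷ = 2.9 + 2.8·29 = 84.1; r = 83.6 − 84.1 = -0.5
Largest |r| is 3 at A = 21, residual 3.

r = 3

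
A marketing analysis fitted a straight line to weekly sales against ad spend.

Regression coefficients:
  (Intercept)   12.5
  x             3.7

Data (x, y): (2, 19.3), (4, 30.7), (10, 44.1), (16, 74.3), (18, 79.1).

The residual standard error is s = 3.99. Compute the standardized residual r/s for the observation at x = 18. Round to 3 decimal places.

0.000

ŷ = 12.5 + 3.7·18 = 79.1
r = 79.1 − 79.1 = 0
r/s = 0 / 3.99 = 0.000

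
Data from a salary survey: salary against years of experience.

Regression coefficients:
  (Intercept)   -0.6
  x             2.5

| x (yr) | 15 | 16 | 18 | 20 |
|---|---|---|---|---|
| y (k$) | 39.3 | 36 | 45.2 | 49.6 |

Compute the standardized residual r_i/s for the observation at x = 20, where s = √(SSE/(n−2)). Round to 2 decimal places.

x=15: ŷ = -0.6 + 2.5·15 = 36.9; r = 39.3 − 36.9 = 2.4
x=16: ŷ = -0.6 + 2.5·16 = 39.4; r = 36 − 39.4 = -3.4
x=18: ŷ = -0.6 + 2.5·18 = 44.4; r = 45.2 − 44.4 = 0.8
x=20: ŷ = -0.6 + 2.5·20 = 49.4; r = 49.6 − 49.4 = 0.2
SSE = 5.76 + 11.56 + 0.64 + 0.04 = 18
s = √(18/2) = 3
r/s = 0.2 / 3 = 0.07

0.07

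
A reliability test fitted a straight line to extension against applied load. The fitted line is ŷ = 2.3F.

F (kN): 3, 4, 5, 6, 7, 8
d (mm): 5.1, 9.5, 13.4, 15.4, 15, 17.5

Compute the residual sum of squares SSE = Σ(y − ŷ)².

SSE = 11.52

F=3: ŷ = 2.3·3 = 6.9; e = 5.1 − 6.9 = -1.8
F=4: ŷ = 2.3·4 = 9.2; e = 9.5 − 9.2 = 0.3
F=5: ŷ = 2.3·5 = 11.5; e = 13.4 − 11.5 = 1.9
F=6: ŷ = 2.3·6 = 13.8; e = 15.4 − 13.8 = 1.6
F=7: ŷ = 2.3·7 = 16.1; e = 15 − 16.1 = -1.1
F=8: ŷ = 2.3·8 = 18.4; e = 17.5 − 18.4 = -0.9
SSE = 3.24 + 0.09 + 3.61 + 2.56 + 1.21 + 0.81 = 11.52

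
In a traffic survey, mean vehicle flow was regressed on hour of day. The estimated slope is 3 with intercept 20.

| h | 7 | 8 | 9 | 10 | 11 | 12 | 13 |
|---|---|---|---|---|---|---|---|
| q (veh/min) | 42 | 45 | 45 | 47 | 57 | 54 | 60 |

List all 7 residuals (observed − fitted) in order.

1, 1, -2, -3, 4, -2, 1

h=7: ŷ = 20 + 3·7 = 41; e = 42 − 41 = 1
h=8: ŷ = 20 + 3·8 = 44; e = 45 − 44 = 1
h=9: ŷ = 20 + 3·9 = 47; e = 45 − 47 = -2
h=10: ŷ = 20 + 3·10 = 50; e = 47 − 50 = -3
h=11: ŷ = 20 + 3·11 = 53; e = 57 − 53 = 4
h=12: ŷ = 20 + 3·12 = 56; e = 54 − 56 = -2
h=13: ŷ = 20 + 3·13 = 59; e = 60 − 59 = 1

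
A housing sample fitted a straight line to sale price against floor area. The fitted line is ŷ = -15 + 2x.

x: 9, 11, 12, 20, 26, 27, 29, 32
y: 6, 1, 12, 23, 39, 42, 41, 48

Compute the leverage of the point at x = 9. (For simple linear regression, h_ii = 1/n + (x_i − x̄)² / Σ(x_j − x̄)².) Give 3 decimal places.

x̄ = (9 + 11 + 12 + 20 + 26 + 27 + 29 + 32)/8 = 20.75
Σ(x − x̄)² = 138.062 + 95.0625 + 76.5625 + 0.5625 + 27.5625 + 39.0625 + 68.0625 + 126.562 = 571.5
h = 1/8 + (-11.75)²/571.5 = 0.125 + 0.241579 = 0.367

h = 0.367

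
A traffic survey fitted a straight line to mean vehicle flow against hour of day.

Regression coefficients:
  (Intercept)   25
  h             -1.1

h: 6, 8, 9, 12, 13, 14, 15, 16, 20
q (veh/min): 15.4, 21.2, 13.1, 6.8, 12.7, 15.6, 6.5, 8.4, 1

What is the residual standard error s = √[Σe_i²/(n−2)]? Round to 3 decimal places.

s = 4.000

h=6: q̂ = 25 − 1.1·6 = 18.4; e = 15.4 − 18.4 = -3
h=8: q̂ = 25 − 1.1·8 = 16.2; e = 21.2 − 16.2 = 5
h=9: q̂ = 25 − 1.1·9 = 15.1; e = 13.1 − 15.1 = -2
h=12: q̂ = 25 − 1.1·12 = 11.8; e = 6.8 − 11.8 = -5
h=13: q̂ = 25 − 1.1·13 = 10.7; e = 12.7 − 10.7 = 2
h=14: q̂ = 25 − 1.1·14 = 9.6; e = 15.6 − 9.6 = 6
h=15: q̂ = 25 − 1.1·15 = 8.5; e = 6.5 − 8.5 = -2
h=16: q̂ = 25 − 1.1·16 = 7.4; e = 8.4 − 7.4 = 1
h=20: q̂ = 25 − 1.1·20 = 3; e = 1 − 3 = -2
SSE = 9 + 25 + 4 + 25 + 4 + 36 + 4 + 1 + 4 = 112
s = √(112/7) = √16 ≈ 4.000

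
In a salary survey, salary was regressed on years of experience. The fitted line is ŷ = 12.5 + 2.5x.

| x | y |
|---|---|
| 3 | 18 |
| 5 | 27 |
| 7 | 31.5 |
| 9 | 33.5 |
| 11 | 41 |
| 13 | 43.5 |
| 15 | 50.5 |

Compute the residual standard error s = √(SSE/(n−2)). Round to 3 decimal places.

s = 1.789

x=3: ŷ = 12.5 + 2.5·3 = 20; r = 18 − 20 = -2
x=5: ŷ = 12.5 + 2.5·5 = 25; r = 27 − 25 = 2
x=7: ŷ = 12.5 + 2.5·7 = 30; r = 31.5 − 30 = 1.5
x=9: ŷ = 12.5 + 2.5·9 = 35; r = 33.5 − 35 = -1.5
x=11: ŷ = 12.5 + 2.5·11 = 40; r = 41 − 40 = 1
x=13: ŷ = 12.5 + 2.5·13 = 45; r = 43.5 − 45 = -1.5
x=15: ŷ = 12.5 + 2.5·15 = 50; r = 50.5 − 50 = 0.5
SSE = 4 + 4 + 2.25 + 2.25 + 1 + 2.25 + 0.25 = 16
s = √(16/5) = √3.2 ≈ 1.789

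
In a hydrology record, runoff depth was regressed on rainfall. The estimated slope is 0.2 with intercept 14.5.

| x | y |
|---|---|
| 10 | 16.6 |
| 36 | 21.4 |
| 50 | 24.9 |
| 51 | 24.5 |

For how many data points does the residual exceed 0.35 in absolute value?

1

x=10: ŷ = 14.5 + 0.2·10 = 16.5; e = 16.6 − 16.5 = 0.1
x=36: ŷ = 14.5 + 0.2·36 = 21.7; e = 21.4 − 21.7 = -0.3
x=50: ŷ = 14.5 + 0.2·50 = 24.5; e = 24.9 − 24.5 = 0.4
x=51: ŷ = 14.5 + 0.2·51 = 24.7; e = 24.5 − 24.7 = -0.2
|e| > 0.35: x=50 (|e|=0.4) → 1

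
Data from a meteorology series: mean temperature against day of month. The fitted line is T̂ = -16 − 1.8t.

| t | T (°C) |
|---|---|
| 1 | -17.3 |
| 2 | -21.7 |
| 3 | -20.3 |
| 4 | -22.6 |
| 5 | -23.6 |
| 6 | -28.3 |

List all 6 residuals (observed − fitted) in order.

t=1: T̂ = -16 − 1.8·1 = -17.8; e = -17.3 − (-17.8) = 0.5
t=2: T̂ = -16 − 1.8·2 = -19.6; e = -21.7 − (-19.6) = -2.1
t=3: T̂ = -16 − 1.8·3 = -21.4; e = -20.3 − (-21.4) = 1.1
t=4: T̂ = -16 − 1.8·4 = -23.2; e = -22.6 − (-23.2) = 0.6
t=5: T̂ = -16 − 1.8·5 = -25; e = -23.6 − (-25) = 1.4
t=6: T̂ = -16 − 1.8·6 = -26.8; e = -28.3 − (-26.8) = -1.5

0.5, -2.1, 1.1, 0.6, 1.4, -1.5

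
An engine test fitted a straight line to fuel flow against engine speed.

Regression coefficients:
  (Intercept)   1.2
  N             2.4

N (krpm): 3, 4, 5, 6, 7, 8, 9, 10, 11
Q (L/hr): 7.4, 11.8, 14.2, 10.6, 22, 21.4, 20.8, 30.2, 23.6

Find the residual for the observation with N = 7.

ŷ = 1.2 + 2.4·7 = 18
r = 22 − 18 = 4

r = 4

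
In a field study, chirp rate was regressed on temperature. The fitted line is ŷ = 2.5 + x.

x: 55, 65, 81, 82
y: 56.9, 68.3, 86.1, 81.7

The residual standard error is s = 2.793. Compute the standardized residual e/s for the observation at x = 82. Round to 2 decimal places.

-1.00

ŷ = 2.5 + 82 = 84.5
e = 81.7 − 84.5 = -2.8
e/s = -2.8 / 2.793 = -1.00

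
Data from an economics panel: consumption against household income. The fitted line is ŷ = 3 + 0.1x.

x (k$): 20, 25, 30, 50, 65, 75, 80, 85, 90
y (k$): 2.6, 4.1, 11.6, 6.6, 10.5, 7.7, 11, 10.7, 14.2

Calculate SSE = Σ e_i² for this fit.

SSE = 55.36

x=20: ŷ = 3 + 0.1·20 = 5; e = 2.6 − 5 = -2.4
x=25: ŷ = 3 + 0.1·25 = 5.5; e = 4.1 − 5.5 = -1.4
x=30: ŷ = 3 + 0.1·30 = 6; e = 11.6 − 6 = 5.6
x=50: ŷ = 3 + 0.1·50 = 8; e = 6.6 − 8 = -1.4
x=65: ŷ = 3 + 0.1·65 = 9.5; e = 10.5 − 9.5 = 1
x=75: ŷ = 3 + 0.1·75 = 10.5; e = 7.7 − 10.5 = -2.8
x=80: ŷ = 3 + 0.1·80 = 11; e = 11 − 11 = 0
x=85: ŷ = 3 + 0.1·85 = 11.5; e = 10.7 − 11.5 = -0.8
x=90: ŷ = 3 + 0.1·90 = 12; e = 14.2 − 12 = 2.2
SSE = 5.76 + 1.96 + 31.36 + 1.96 + 1 + 7.84 + 0 + 0.64 + 4.84 = 55.36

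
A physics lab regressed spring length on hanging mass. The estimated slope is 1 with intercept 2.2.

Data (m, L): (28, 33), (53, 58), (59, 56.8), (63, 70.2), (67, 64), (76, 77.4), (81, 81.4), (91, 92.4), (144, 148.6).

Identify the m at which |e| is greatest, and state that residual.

m = 67, e = -5.2

m=28: ŷ = 2.2 + 28 = 30.2; e = 33 − 30.2 = 2.8
m=53: ŷ = 2.2 + 53 = 55.2; e = 58 − 55.2 = 2.8
m=59: ŷ = 2.2 + 59 = 61.2; e = 56.8 − 61.2 = -4.4
m=63: ŷ = 2.2 + 63 = 65.2; e = 70.2 − 65.2 = 5
m=67: ŷ = 2.2 + 67 = 69.2; e = 64 − 69.2 = -5.2
m=76: ŷ = 2.2 + 76 = 78.2; e = 77.4 − 78.2 = -0.8
m=81: ŷ = 2.2 + 81 = 83.2; e = 81.4 − 83.2 = -1.8
m=91: ŷ = 2.2 + 91 = 93.2; e = 92.4 − 93.2 = -0.8
m=144: ŷ = 2.2 + 144 = 146.2; e = 148.6 − 146.2 = 2.4
Largest |e| is 5.2 at m = 67, residual -5.2.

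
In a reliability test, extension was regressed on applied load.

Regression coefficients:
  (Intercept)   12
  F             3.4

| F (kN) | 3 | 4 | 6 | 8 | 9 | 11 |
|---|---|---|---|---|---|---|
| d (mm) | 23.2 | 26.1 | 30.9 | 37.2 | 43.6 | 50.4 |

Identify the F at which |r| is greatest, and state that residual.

F = 8, r = -2

F=3: d̂ = 12 + 3.4·3 = 22.2; r = 23.2 − 22.2 = 1
F=4: d̂ = 12 + 3.4·4 = 25.6; r = 26.1 − 25.6 = 0.5
F=6: d̂ = 12 + 3.4·6 = 32.4; r = 30.9 − 32.4 = -1.5
F=8: d̂ = 12 + 3.4·8 = 39.2; r = 37.2 − 39.2 = -2
F=9: d̂ = 12 + 3.4·9 = 42.6; r = 43.6 − 42.6 = 1
F=11: d̂ = 12 + 3.4·11 = 49.4; r = 50.4 − 49.4 = 1
Largest |r| is 2 at F = 8, residual -2.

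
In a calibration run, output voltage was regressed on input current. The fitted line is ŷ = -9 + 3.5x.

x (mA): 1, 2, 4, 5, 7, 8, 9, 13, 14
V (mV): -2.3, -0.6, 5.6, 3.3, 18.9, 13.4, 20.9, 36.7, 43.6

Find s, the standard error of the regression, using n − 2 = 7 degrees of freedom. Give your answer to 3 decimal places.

x=1: ŷ = -9 + 3.5·1 = -5.5; e = -2.3 − (-5.5) = 3.2
x=2: ŷ = -9 + 3.5·2 = -2; e = -0.6 − (-2) = 1.4
x=4: ŷ = -9 + 3.5·4 = 5; e = 5.6 − 5 = 0.6
x=5: ŷ = -9 + 3.5·5 = 8.5; e = 3.3 − 8.5 = -5.2
x=7: ŷ = -9 + 3.5·7 = 15.5; e = 18.9 − 15.5 = 3.4
x=8: ŷ = -9 + 3.5·8 = 19; e = 13.4 − 19 = -5.6
x=9: ŷ = -9 + 3.5·9 = 22.5; e = 20.9 − 22.5 = -1.6
x=13: ŷ = -9 + 3.5·13 = 36.5; e = 36.7 − 36.5 = 0.2
x=14: ŷ = -9 + 3.5·14 = 40; e = 43.6 − 40 = 3.6
SSE = 10.24 + 1.96 + 0.36 + 27.04 + 11.56 + 31.36 + 2.56 + 0.04 + 12.96 = 98.08
s = √(98.08/7) = √14.0114 ≈ 3.743

s = 3.743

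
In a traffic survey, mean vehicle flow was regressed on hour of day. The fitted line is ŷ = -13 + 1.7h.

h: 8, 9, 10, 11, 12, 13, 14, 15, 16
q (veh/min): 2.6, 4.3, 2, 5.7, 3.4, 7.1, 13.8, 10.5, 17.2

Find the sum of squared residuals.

h=8: ŷ = -13 + 1.7·8 = 0.6; e = 2.6 − 0.6 = 2
h=9: ŷ = -13 + 1.7·9 = 2.3; e = 4.3 − 2.3 = 2
h=10: ŷ = -13 + 1.7·10 = 4; e = 2 − 4 = -2
h=11: ŷ = -13 + 1.7·11 = 5.7; e = 5.7 − 5.7 = 0
h=12: ŷ = -13 + 1.7·12 = 7.4; e = 3.4 − 7.4 = -4
h=13: ŷ = -13 + 1.7·13 = 9.1; e = 7.1 − 9.1 = -2
h=14: ŷ = -13 + 1.7·14 = 10.8; e = 13.8 − 10.8 = 3
h=15: ŷ = -13 + 1.7·15 = 12.5; e = 10.5 − 12.5 = -2
h=16: ŷ = -13 + 1.7·16 = 14.2; e = 17.2 − 14.2 = 3
SSE = 4 + 4 + 4 + 0 + 16 + 4 + 9 + 4 + 9 = 54

SSE = 54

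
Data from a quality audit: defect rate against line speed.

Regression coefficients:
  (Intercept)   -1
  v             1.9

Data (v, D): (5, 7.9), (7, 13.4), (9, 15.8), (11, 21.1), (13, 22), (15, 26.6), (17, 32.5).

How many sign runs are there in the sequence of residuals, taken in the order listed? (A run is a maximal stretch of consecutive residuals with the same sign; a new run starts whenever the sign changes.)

6 runs

v=5: D̂ = -1 + 1.9·5 = 8.5; r = 7.9 − 8.5 = -0.6
v=7: D̂ = -1 + 1.9·7 = 12.3; r = 13.4 − 12.3 = 1.1
v=9: D̂ = -1 + 1.9·9 = 16.1; r = 15.8 − 16.1 = -0.3
v=11: D̂ = -1 + 1.9·11 = 19.9; r = 21.1 − 19.9 = 1.2
v=13: D̂ = -1 + 1.9·13 = 23.7; r = 22 − 23.7 = -1.7
v=15: D̂ = -1 + 1.9·15 = 27.5; r = 26.6 − 27.5 = -0.9
v=17: D̂ = -1 + 1.9·17 = 31.3; r = 32.5 − 31.3 = 1.2
Signs: − + − + − − +
Runs: −×1, +×1, −×1, +×1, −×2, +×1 → 6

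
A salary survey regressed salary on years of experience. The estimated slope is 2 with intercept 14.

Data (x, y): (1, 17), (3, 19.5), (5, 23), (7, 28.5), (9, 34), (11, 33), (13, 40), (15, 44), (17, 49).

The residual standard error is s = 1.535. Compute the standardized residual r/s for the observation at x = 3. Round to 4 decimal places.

ŷ = 14 + 2·3 = 20
r = 19.5 − 20 = -0.5
r/s = -0.5 / 1.535 = -0.3257

-0.3257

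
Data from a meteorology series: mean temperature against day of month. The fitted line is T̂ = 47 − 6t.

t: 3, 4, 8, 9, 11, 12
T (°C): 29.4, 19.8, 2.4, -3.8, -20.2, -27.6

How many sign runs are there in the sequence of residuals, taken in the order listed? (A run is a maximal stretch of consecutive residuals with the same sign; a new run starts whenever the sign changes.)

4 runs

t=3: T̂ = 47 − 6·3 = 29; r = 29.4 − 29 = 0.4
t=4: T̂ = 47 − 6·4 = 23; r = 19.8 − 23 = -3.2
t=8: T̂ = 47 − 6·8 = -1; r = 2.4 − (-1) = 3.4
t=9: T̂ = 47 − 6·9 = -7; r = -3.8 − (-7) = 3.2
t=11: T̂ = 47 − 6·11 = -19; r = -20.2 − (-19) = -1.2
t=12: T̂ = 47 − 6·12 = -25; r = -27.6 − (-25) = -2.6
Signs: + − + + − −
Runs: +×1, −×1, +×2, −×2 → 4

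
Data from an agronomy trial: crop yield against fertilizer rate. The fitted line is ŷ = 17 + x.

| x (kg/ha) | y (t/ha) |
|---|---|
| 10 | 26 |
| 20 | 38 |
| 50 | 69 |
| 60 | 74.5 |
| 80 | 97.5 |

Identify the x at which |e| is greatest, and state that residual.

x = 60, e = -2.5

x=10: ŷ = 17 + 10 = 27; e = 26 − 27 = -1
x=20: ŷ = 17 + 20 = 37; e = 38 − 37 = 1
x=50: ŷ = 17 + 50 = 67; e = 69 − 67 = 2
x=60: ŷ = 17 + 60 = 77; e = 74.5 − 77 = -2.5
x=80: ŷ = 17 + 80 = 97; e = 97.5 − 97 = 0.5
Largest |e| is 2.5 at x = 60, residual -2.5.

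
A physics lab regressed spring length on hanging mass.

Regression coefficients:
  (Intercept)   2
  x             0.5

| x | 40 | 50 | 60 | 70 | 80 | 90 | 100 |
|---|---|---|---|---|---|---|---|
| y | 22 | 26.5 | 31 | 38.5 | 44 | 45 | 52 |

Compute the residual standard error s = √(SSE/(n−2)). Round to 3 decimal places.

x=40: ŷ = 2 + 0.5·40 = 22; e = 22 − 22 = 0
x=50: ŷ = 2 + 0.5·50 = 27; e = 26.5 − 27 = -0.5
x=60: ŷ = 2 + 0.5·60 = 32; e = 31 − 32 = -1
x=70: ŷ = 2 + 0.5·70 = 37; e = 38.5 − 37 = 1.5
x=80: ŷ = 2 + 0.5·80 = 42; e = 44 − 42 = 2
x=90: ŷ = 2 + 0.5·90 = 47; e = 45 − 47 = -2
x=100: ŷ = 2 + 0.5·100 = 52; e = 52 − 52 = 0
SSE = 0 + 0.25 + 1 + 2.25 + 4 + 4 + 0 = 11.5
s = √(11.5/5) = √2.3 ≈ 1.517

s = 1.517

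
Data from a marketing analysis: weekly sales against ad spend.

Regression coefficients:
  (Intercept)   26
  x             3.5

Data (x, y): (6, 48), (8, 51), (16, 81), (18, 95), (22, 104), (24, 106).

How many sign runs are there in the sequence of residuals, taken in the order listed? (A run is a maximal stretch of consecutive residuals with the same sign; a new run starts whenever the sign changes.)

x=6: ŷ = 26 + 3.5·6 = 47; e = 48 − 47 = 1
x=8: ŷ = 26 + 3.5·8 = 54; e = 51 − 54 = -3
x=16: ŷ = 26 + 3.5·16 = 82; e = 81 − 82 = -1
x=18: ŷ = 26 + 3.5·18 = 89; e = 95 − 89 = 6
x=22: ŷ = 26 + 3.5·22 = 103; e = 104 − 103 = 1
x=24: ŷ = 26 + 3.5·24 = 110; e = 106 − 110 = -4
Signs: + − − + + −
Runs: +×1, −×2, +×2, −×1 → 4

4 runs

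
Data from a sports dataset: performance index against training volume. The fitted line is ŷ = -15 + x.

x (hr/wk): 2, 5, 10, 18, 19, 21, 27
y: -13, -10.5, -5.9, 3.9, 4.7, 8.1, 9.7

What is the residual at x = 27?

ŷ = -15 + 27 = 12
e = 9.7 − 12 = -2.3

e = -2.3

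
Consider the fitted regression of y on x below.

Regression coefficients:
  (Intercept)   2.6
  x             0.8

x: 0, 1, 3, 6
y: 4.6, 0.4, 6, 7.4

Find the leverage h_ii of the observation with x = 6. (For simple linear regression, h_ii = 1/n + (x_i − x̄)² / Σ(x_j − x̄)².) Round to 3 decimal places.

x̄ = (0 + 1 + 3 + 6)/4 = 2.5
Σ(x − x̄)² = 6.25 + 2.25 + 0.25 + 12.25 = 21
h = 1/4 + (3.5)²/21 = 0.25 + 0.583333 = 0.833

h = 0.833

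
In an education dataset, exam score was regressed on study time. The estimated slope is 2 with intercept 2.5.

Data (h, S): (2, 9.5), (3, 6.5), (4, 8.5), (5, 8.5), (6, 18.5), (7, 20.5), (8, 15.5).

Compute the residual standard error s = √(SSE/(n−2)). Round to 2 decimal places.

s = 3.85

h=2: ŷ = 2.5 + 2·2 = 6.5; r = 9.5 − 6.5 = 3
h=3: ŷ = 2.5 + 2·3 = 8.5; r = 6.5 − 8.5 = -2
h=4: ŷ = 2.5 + 2·4 = 10.5; r = 8.5 − 10.5 = -2
h=5: ŷ = 2.5 + 2·5 = 12.5; r = 8.5 − 12.5 = -4
h=6: ŷ = 2.5 + 2·6 = 14.5; r = 18.5 − 14.5 = 4
h=7: ŷ = 2.5 + 2·7 = 16.5; r = 20.5 − 16.5 = 4
h=8: ŷ = 2.5 + 2·8 = 18.5; r = 15.5 − 18.5 = -3
SSE = 9 + 4 + 4 + 16 + 16 + 16 + 9 = 74
s = √(74/5) = √14.8 ≈ 3.85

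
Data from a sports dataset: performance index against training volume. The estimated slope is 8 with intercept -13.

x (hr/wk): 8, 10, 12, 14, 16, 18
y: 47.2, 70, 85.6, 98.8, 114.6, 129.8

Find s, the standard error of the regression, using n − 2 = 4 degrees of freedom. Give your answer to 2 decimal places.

s = 2.82

x=8: ŷ = -13 + 8·8 = 51; e = 47.2 − 51 = -3.8
x=10: ŷ = -13 + 8·10 = 67; e = 70 − 67 = 3
x=12: ŷ = -13 + 8·12 = 83; e = 85.6 − 83 = 2.6
x=14: ŷ = -13 + 8·14 = 99; e = 98.8 − 99 = -0.2
x=16: ŷ = -13 + 8·16 = 115; e = 114.6 − 115 = -0.4
x=18: ŷ = -13 + 8·18 = 131; e = 129.8 − 131 = -1.2
SSE = 14.44 + 9 + 6.76 + 0.04 + 0.16 + 1.44 = 31.84
s = √(31.84/4) = √7.96 ≈ 2.82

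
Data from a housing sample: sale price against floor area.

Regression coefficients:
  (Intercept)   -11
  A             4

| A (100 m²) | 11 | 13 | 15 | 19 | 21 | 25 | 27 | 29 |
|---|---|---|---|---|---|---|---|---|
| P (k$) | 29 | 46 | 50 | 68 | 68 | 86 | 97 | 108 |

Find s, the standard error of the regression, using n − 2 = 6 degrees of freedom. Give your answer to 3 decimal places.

A=11: ŷ = -11 + 4·11 = 33; r = 29 − 33 = -4
A=13: ŷ = -11 + 4·13 = 41; r = 46 − 41 = 5
A=15: ŷ = -11 + 4·15 = 49; r = 50 − 49 = 1
A=19: ŷ = -11 + 4·19 = 65; r = 68 − 65 = 3
A=21: ŷ = -11 + 4·21 = 73; r = 68 − 73 = -5
A=25: ŷ = -11 + 4·25 = 89; r = 86 − 89 = -3
A=27: ŷ = -11 + 4·27 = 97; r = 97 − 97 = 0
A=29: ŷ = -11 + 4·29 = 105; r = 108 − 105 = 3
SSE = 16 + 25 + 1 + 9 + 25 + 9 + 0 + 9 = 94
s = √(94/6) = √15.6667 ≈ 3.958

s = 3.958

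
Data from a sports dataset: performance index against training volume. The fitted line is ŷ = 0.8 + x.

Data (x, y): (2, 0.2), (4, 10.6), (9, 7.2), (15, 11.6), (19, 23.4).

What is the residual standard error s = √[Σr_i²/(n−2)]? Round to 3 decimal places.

s = 5.091

x=2: ŷ = 0.8 + 2 = 2.8; r = 0.2 − 2.8 = -2.6
x=4: ŷ = 0.8 + 4 = 4.8; r = 10.6 − 4.8 = 5.8
x=9: ŷ = 0.8 + 9 = 9.8; r = 7.2 − 9.8 = -2.6
x=15: ŷ = 0.8 + 15 = 15.8; r = 11.6 − 15.8 = -4.2
x=19: ŷ = 0.8 + 19 = 19.8; r = 23.4 − 19.8 = 3.6
SSE = 6.76 + 33.64 + 6.76 + 17.64 + 12.96 = 77.76
s = √(77.76/3) = √25.92 ≈ 5.091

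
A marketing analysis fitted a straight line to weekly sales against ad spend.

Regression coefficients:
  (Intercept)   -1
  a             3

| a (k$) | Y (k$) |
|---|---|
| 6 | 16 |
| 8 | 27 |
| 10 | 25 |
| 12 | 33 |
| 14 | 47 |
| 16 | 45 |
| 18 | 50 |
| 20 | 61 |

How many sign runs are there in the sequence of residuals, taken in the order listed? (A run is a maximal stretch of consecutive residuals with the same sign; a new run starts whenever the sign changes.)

a=6: ŷ = -1 + 3·6 = 17; e = 16 − 17 = -1
a=8: ŷ = -1 + 3·8 = 23; e = 27 − 23 = 4
a=10: ŷ = -1 + 3·10 = 29; e = 25 − 29 = -4
a=12: ŷ = -1 + 3·12 = 35; e = 33 − 35 = -2
a=14: ŷ = -1 + 3·14 = 41; e = 47 − 41 = 6
a=16: ŷ = -1 + 3·16 = 47; e = 45 − 47 = -2
a=18: ŷ = -1 + 3·18 = 53; e = 50 − 53 = -3
a=20: ŷ = -1 + 3·20 = 59; e = 61 − 59 = 2
Signs: − + − − + − − +
Runs: −×1, +×1, −×2, +×1, −×2, +×1 → 6

6 runs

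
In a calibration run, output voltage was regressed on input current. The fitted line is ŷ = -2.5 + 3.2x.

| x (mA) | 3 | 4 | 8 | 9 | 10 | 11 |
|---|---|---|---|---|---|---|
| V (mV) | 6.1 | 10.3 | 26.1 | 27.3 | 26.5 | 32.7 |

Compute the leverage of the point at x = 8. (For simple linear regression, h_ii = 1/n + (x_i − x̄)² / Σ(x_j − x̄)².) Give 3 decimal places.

x̄ = (3 + 4 + 8 + 9 + 10 + 11)/6 = 7.5
Σ(x − x̄)² = 20.25 + 12.25 + 0.25 + 2.25 + 6.25 + 12.25 = 53.5
h = 1/6 + (0.5)²/53.5 = 0.166667 + 0.0046729 = 0.171

h = 0.171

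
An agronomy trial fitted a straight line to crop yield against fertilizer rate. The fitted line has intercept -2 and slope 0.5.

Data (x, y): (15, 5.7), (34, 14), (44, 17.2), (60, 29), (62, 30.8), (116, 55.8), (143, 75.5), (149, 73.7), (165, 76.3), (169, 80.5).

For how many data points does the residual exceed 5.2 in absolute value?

x=15: ŷ = -2 + 0.5·15 = 5.5; r = 5.7 − 5.5 = 0.2
x=34: ŷ = -2 + 0.5·34 = 15; r = 14 − 15 = -1
x=44: ŷ = -2 + 0.5·44 = 20; r = 17.2 − 20 = -2.8
x=60: ŷ = -2 + 0.5·60 = 28; r = 29 − 28 = 1
x=62: ŷ = -2 + 0.5·62 = 29; r = 30.8 − 29 = 1.8
x=116: ŷ = -2 + 0.5·116 = 56; r = 55.8 − 56 = -0.2
x=143: ŷ = -2 + 0.5·143 = 69.5; r = 75.5 − 69.5 = 6
x=149: ŷ = -2 + 0.5·149 = 72.5; r = 73.7 − 72.5 = 1.2
x=165: ŷ = -2 + 0.5·165 = 80.5; r = 76.3 − 80.5 = -4.2
x=169: ŷ = -2 + 0.5·169 = 82.5; r = 80.5 − 82.5 = -2
|r| > 5.2: x=143 (|r|=6) → 1

1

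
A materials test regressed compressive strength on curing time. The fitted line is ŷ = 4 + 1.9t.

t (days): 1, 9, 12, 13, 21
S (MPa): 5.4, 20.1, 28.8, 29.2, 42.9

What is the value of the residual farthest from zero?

t=1: ŷ = 4 + 1.9·1 = 5.9; e = 5.4 − 5.9 = -0.5
t=9: ŷ = 4 + 1.9·9 = 21.1; e = 20.1 − 21.1 = -1
t=12: ŷ = 4 + 1.9·12 = 26.8; e = 28.8 − 26.8 = 2
t=13: ŷ = 4 + 1.9·13 = 28.7; e = 29.2 − 28.7 = 0.5
t=21: ŷ = 4 + 1.9·21 = 43.9; e = 42.9 − 43.9 = -1
Largest |e| is 2 at t = 12, residual 2.

e = 2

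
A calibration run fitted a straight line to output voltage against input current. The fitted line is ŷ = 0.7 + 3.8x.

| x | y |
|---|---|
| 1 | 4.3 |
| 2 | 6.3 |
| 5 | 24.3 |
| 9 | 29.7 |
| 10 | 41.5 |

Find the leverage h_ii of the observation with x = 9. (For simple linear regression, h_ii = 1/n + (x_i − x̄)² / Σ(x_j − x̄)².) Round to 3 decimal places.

x̄ = (1 + 2 + 5 + 9 + 10)/5 = 5.4
Σ(x − x̄)² = 19.36 + 11.56 + 0.16 + 12.96 + 21.16 = 65.2
h = 1/5 + (3.6)²/65.2 = 0.2 + 0.198773 = 0.399

h = 0.399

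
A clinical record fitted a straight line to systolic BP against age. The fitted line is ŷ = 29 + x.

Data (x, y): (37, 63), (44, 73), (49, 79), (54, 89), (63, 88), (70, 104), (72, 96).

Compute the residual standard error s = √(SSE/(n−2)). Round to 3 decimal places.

x=37: ŷ = 29 + 37 = 66; e = 63 − 66 = -3
x=44: ŷ = 29 + 44 = 73; e = 73 − 73 = 0
x=49: ŷ = 29 + 49 = 78; e = 79 − 78 = 1
x=54: ŷ = 29 + 54 = 83; e = 89 − 83 = 6
x=63: ŷ = 29 + 63 = 92; e = 88 − 92 = -4
x=70: ŷ = 29 + 70 = 99; e = 104 − 99 = 5
x=72: ŷ = 29 + 72 = 101; e = 96 − 101 = -5
SSE = 9 + 0 + 1 + 36 + 16 + 25 + 25 = 112
s = √(112/5) = √22.4 ≈ 4.733

s = 4.733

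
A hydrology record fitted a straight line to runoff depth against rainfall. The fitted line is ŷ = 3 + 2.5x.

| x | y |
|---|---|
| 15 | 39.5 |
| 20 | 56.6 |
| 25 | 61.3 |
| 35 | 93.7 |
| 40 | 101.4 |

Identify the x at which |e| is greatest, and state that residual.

x=15: ŷ = 3 + 2.5·15 = 40.5; e = 39.5 − 40.5 = -1
x=20: ŷ = 3 + 2.5·20 = 53; e = 56.6 − 53 = 3.6
x=25: ŷ = 3 + 2.5·25 = 65.5; e = 61.3 − 65.5 = -4.2
x=35: ŷ = 3 + 2.5·35 = 90.5; e = 93.7 − 90.5 = 3.2
x=40: ŷ = 3 + 2.5·40 = 103; e = 101.4 − 103 = -1.6
Largest |e| is 4.2 at x = 25, residual -4.2.

x = 25, e = -4.2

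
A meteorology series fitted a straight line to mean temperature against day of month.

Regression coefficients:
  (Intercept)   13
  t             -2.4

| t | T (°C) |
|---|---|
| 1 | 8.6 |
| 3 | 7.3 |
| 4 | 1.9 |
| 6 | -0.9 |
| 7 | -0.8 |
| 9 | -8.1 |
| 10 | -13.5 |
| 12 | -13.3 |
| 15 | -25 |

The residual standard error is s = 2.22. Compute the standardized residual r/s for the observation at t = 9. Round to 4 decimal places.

0.2252

ŷ = 13 − 2.4·9 = -8.6
r = -8.1 − (-8.6) = 0.5
r/s = 0.5 / 2.22 = 0.2252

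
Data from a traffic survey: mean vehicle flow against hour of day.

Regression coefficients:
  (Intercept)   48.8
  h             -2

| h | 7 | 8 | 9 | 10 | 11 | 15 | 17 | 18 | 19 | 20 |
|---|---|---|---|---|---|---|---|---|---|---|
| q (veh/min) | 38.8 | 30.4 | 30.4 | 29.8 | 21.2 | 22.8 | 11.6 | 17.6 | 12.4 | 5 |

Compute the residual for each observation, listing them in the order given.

h=7: q̂ = 48.8 − 2·7 = 34.8; e = 38.8 − 34.8 = 4
h=8: q̂ = 48.8 − 2·8 = 32.8; e = 30.4 − 32.8 = -2.4
h=9: q̂ = 48.8 − 2·9 = 30.8; e = 30.4 − 30.8 = -0.4
h=10: q̂ = 48.8 − 2·10 = 28.8; e = 29.8 − 28.8 = 1
h=11: q̂ = 48.8 − 2·11 = 26.8; e = 21.2 − 26.8 = -5.6
h=15: q̂ = 48.8 − 2·15 = 18.8; e = 22.8 − 18.8 = 4
h=17: q̂ = 48.8 − 2·17 = 14.8; e = 11.6 − 14.8 = -3.2
h=18: q̂ = 48.8 − 2·18 = 12.8; e = 17.6 − 12.8 = 4.8
h=19: q̂ = 48.8 − 2·19 = 10.8; e = 12.4 − 10.8 = 1.6
h=20: q̂ = 48.8 − 2·20 = 8.8; e = 5 − 8.8 = -3.8

4, -2.4, -0.4, 1, -5.6, 4, -3.2, 4.8, 1.6, -3.8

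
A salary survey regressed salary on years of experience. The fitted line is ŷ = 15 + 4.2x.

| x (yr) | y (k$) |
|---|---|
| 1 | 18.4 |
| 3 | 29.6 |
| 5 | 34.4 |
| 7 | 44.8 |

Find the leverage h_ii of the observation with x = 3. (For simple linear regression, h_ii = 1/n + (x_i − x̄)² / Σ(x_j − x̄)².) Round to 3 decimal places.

h = 0.300

x̄ = (1 + 3 + 5 + 7)/4 = 4
Σ(x − x̄)² = 9 + 1 + 1 + 9 = 20
h = 1/4 + (-1)²/20 = 0.25 + 0.05 = 0.300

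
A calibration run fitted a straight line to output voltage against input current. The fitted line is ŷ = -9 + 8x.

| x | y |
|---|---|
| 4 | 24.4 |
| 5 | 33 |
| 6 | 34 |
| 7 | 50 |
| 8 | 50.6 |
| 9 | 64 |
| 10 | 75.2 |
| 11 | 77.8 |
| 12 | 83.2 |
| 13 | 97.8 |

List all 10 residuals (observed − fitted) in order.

x=4: ŷ = -9 + 8·4 = 23; e = 24.4 − 23 = 1.4
x=5: ŷ = -9 + 8·5 = 31; e = 33 − 31 = 2
x=6: ŷ = -9 + 8·6 = 39; e = 34 − 39 = -5
x=7: ŷ = -9 + 8·7 = 47; e = 50 − 47 = 3
x=8: ŷ = -9 + 8·8 = 55; e = 50.6 − 55 = -4.4
x=9: ŷ = -9 + 8·9 = 63; e = 64 − 63 = 1
x=10: ŷ = -9 + 8·10 = 71; e = 75.2 − 71 = 4.2
x=11: ŷ = -9 + 8·11 = 79; e = 77.8 − 79 = -1.2
x=12: ŷ = -9 + 8·12 = 87; e = 83.2 − 87 = -3.8
x=13: ŷ = -9 + 8·13 = 95; e = 97.8 − 95 = 2.8

1.4, 2, -5, 3, -4.4, 1, 4.2, -1.2, -3.8, 2.8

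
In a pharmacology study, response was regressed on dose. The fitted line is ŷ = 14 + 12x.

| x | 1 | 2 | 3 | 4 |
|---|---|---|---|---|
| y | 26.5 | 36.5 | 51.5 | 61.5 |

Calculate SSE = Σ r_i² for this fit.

x=1: ŷ = 14 + 12·1 = 26; r = 26.5 − 26 = 0.5
x=2: ŷ = 14 + 12·2 = 38; r = 36.5 − 38 = -1.5
x=3: ŷ = 14 + 12·3 = 50; r = 51.5 − 50 = 1.5
x=4: ŷ = 14 + 12·4 = 62; r = 61.5 − 62 = -0.5
SSE = 0.25 + 2.25 + 2.25 + 0.25 = 5

SSE = 5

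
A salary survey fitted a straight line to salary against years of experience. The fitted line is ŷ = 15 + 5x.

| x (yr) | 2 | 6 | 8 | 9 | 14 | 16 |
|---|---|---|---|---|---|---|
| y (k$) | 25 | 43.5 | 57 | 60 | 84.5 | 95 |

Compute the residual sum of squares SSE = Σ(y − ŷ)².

SSE = 6.5

x=2: ŷ = 15 + 5·2 = 25; r = 25 − 25 = 0
x=6: ŷ = 15 + 5·6 = 45; r = 43.5 − 45 = -1.5
x=8: ŷ = 15 + 5·8 = 55; r = 57 − 55 = 2
x=9: ŷ = 15 + 5·9 = 60; r = 60 − 60 = 0
x=14: ŷ = 15 + 5·14 = 85; r = 84.5 − 85 = -0.5
x=16: ŷ = 15 + 5·16 = 95; r = 95 − 95 = 0
SSE = 0 + 2.25 + 4 + 0 + 0.25 + 0 = 6.5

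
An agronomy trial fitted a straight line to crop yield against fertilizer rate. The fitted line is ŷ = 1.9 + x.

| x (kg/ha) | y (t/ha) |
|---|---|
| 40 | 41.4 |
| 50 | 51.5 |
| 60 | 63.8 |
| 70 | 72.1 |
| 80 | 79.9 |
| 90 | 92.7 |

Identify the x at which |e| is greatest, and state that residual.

x=40: ŷ = 1.9 + 40 = 41.9; e = 41.4 − 41.9 = -0.5
x=50: ŷ = 1.9 + 50 = 51.9; e = 51.5 − 51.9 = -0.4
x=60: ŷ = 1.9 + 60 = 61.9; e = 63.8 − 61.9 = 1.9
x=70: ŷ = 1.9 + 70 = 71.9; e = 72.1 − 71.9 = 0.2
x=80: ŷ = 1.9 + 80 = 81.9; e = 79.9 − 81.9 = -2
x=90: ŷ = 1.9 + 90 = 91.9; e = 92.7 − 91.9 = 0.8
Largest |e| is 2 at x = 80, residual -2.

x = 80, e = -2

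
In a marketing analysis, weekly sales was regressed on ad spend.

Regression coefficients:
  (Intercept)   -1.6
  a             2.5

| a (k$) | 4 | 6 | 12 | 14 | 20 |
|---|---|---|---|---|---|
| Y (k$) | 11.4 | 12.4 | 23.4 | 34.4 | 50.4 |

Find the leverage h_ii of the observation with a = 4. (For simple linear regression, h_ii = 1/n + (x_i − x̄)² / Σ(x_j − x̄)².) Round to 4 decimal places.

ā = (4 + 6 + 12 + 14 + 20)/5 = 11.2
Σ(a − ā)² = 51.84 + 27.04 + 0.64 + 7.84 + 77.44 = 164.8
h = 1/5 + (-7.2)²/164.8 = 0.2 + 0.314563 = 0.5146

h = 0.5146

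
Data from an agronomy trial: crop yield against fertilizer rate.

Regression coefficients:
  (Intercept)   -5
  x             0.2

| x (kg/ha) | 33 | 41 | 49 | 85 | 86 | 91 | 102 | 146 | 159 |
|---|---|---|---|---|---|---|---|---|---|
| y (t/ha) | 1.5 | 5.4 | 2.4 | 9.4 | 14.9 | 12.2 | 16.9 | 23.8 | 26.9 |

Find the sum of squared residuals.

x=33: ŷ = -5 + 0.2·33 = 1.6; e = 1.5 − 1.6 = -0.1
x=41: ŷ = -5 + 0.2·41 = 3.2; e = 5.4 − 3.2 = 2.2
x=49: ŷ = -5 + 0.2·49 = 4.8; e = 2.4 − 4.8 = -2.4
x=85: ŷ = -5 + 0.2·85 = 12; e = 9.4 − 12 = -2.6
x=86: ŷ = -5 + 0.2·86 = 12.2; e = 14.9 − 12.2 = 2.7
x=91: ŷ = -5 + 0.2·91 = 13.2; e = 12.2 − 13.2 = -1
x=102: ŷ = -5 + 0.2·102 = 15.4; e = 16.9 − 15.4 = 1.5
x=146: ŷ = -5 + 0.2·146 = 24.2; e = 23.8 − 24.2 = -0.4
x=159: ŷ = -5 + 0.2·159 = 26.8; e = 26.9 − 26.8 = 0.1
SSE = 0.01 + 4.84 + 5.76 + 6.76 + 7.29 + 1 + 2.25 + 0.16 + 0.01 = 28.08

SSE = 28.08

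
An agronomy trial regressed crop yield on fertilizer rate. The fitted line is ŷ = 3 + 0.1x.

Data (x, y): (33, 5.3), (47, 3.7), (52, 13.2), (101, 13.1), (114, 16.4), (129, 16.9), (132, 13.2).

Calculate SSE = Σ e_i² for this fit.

SSE = 56

x=33: ŷ = 3 + 0.1·33 = 6.3; e = 5.3 − 6.3 = -1
x=47: ŷ = 3 + 0.1·47 = 7.7; e = 3.7 − 7.7 = -4
x=52: ŷ = 3 + 0.1·52 = 8.2; e = 13.2 − 8.2 = 5
x=101: ŷ = 3 + 0.1·101 = 13.1; e = 13.1 − 13.1 = 0
x=114: ŷ = 3 + 0.1·114 = 14.4; e = 16.4 − 14.4 = 2
x=129: ŷ = 3 + 0.1·129 = 15.9; e = 16.9 − 15.9 = 1
x=132: ŷ = 3 + 0.1·132 = 16.2; e = 13.2 − 16.2 = -3
SSE = 1 + 16 + 25 + 0 + 4 + 1 + 9 = 56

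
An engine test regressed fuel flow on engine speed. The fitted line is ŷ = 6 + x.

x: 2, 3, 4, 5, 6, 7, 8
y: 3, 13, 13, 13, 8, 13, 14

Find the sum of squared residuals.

SSE = 70

x=2: ŷ = 6 + 2 = 8; r = 3 − 8 = -5
x=3: ŷ = 6 + 3 = 9; r = 13 − 9 = 4
x=4: ŷ = 6 + 4 = 10; r = 13 − 10 = 3
x=5: ŷ = 6 + 5 = 11; r = 13 − 11 = 2
x=6: ŷ = 6 + 6 = 12; r = 8 − 12 = -4
x=7: ŷ = 6 + 7 = 13; r = 13 − 13 = 0
x=8: ŷ = 6 + 8 = 14; r = 14 − 14 = 0
SSE = 25 + 16 + 9 + 4 + 16 + 0 + 0 = 70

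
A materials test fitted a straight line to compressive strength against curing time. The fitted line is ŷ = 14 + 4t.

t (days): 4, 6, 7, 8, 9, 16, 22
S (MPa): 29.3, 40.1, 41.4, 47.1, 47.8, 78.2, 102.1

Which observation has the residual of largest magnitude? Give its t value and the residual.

t=4: ŷ = 14 + 4·4 = 30; r = 29.3 − 30 = -0.7
t=6: ŷ = 14 + 4·6 = 38; r = 40.1 − 38 = 2.1
t=7: ŷ = 14 + 4·7 = 42; r = 41.4 − 42 = -0.6
t=8: ŷ = 14 + 4·8 = 46; r = 47.1 − 46 = 1.1
t=9: ŷ = 14 + 4·9 = 50; r = 47.8 − 50 = -2.2
t=16: ŷ = 14 + 4·16 = 78; r = 78.2 − 78 = 0.2
t=22: ŷ = 14 + 4·22 = 102; r = 102.1 − 102 = 0.1
Largest |r| is 2.2 at t = 9, residual -2.2.

t = 9, r = -2.2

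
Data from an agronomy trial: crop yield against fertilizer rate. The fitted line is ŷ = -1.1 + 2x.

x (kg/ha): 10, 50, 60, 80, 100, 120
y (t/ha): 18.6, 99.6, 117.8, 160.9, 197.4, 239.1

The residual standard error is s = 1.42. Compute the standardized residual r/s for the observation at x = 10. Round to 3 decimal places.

-0.211

ŷ = -1.1 + 2·10 = 18.9
r = 18.6 − 18.9 = -0.3
r/s = -0.3 / 1.42 = -0.211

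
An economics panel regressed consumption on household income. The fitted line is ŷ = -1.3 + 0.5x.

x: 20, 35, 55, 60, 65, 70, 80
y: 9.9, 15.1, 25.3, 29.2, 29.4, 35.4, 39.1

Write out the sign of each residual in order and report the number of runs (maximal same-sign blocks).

x=20: ŷ = -1.3 + 0.5·20 = 8.7; r = 9.9 − 8.7 = 1.2
x=35: ŷ = -1.3 + 0.5·35 = 16.2; r = 15.1 − 16.2 = -1.1
x=55: ŷ = -1.3 + 0.5·55 = 26.2; r = 25.3 − 26.2 = -0.9
x=60: ŷ = -1.3 + 0.5·60 = 28.7; r = 29.2 − 28.7 = 0.5
x=65: ŷ = -1.3 + 0.5·65 = 31.2; r = 29.4 − 31.2 = -1.8
x=70: ŷ = -1.3 + 0.5·70 = 33.7; r = 35.4 − 33.7 = 1.7
x=80: ŷ = -1.3 + 0.5·80 = 38.7; r = 39.1 − 38.7 = 0.4
Signs: + − − + − + +
Runs: +×1, −×2, +×1, −×1, +×2 → 5

5 runs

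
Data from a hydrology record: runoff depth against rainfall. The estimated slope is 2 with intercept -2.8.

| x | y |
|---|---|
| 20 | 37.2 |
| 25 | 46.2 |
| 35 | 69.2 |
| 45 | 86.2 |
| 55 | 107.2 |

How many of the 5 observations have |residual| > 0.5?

x=20: ŷ = -2.8 + 2·20 = 37.2; r = 37.2 − 37.2 = 0
x=25: ŷ = -2.8 + 2·25 = 47.2; r = 46.2 − 47.2 = -1
x=35: ŷ = -2.8 + 2·35 = 67.2; r = 69.2 − 67.2 = 2
x=45: ŷ = -2.8 + 2·45 = 87.2; r = 86.2 − 87.2 = -1
x=55: ŷ = -2.8 + 2·55 = 107.2; r = 107.2 − 107.2 = 0
|r| > 0.5: x=25 (|r|=1), x=35 (|r|=2), x=45 (|r|=1) → 3

3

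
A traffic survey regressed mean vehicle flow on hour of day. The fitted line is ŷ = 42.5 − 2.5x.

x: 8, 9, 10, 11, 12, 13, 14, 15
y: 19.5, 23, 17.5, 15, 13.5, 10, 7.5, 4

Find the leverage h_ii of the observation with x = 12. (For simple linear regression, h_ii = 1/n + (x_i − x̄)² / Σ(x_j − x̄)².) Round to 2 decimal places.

x̄ = (8 + 9 + 10 + 11 + 12 + 13 + 14 + 15)/8 = 11.5
Σ(x − x̄)² = 12.25 + 6.25 + 2.25 + 0.25 + 0.25 + 2.25 + 6.25 + 12.25 = 42
h = 1/8 + (0.5)²/42 = 0.125 + 0.00595238 = 0.13

h = 0.13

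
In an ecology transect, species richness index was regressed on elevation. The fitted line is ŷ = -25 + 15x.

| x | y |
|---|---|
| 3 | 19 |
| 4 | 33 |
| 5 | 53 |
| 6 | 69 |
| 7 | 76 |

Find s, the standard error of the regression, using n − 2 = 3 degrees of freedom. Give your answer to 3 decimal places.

s = 3.916

x=3: ŷ = -25 + 15·3 = 20; e = 19 − 20 = -1
x=4: ŷ = -25 + 15·4 = 35; e = 33 − 35 = -2
x=5: ŷ = -25 + 15·5 = 50; e = 53 − 50 = 3
x=6: ŷ = -25 + 15·6 = 65; e = 69 − 65 = 4
x=7: ŷ = -25 + 15·7 = 80; e = 76 − 80 = -4
SSE = 1 + 4 + 9 + 16 + 16 = 46
s = √(46/3) = √15.3333 ≈ 3.916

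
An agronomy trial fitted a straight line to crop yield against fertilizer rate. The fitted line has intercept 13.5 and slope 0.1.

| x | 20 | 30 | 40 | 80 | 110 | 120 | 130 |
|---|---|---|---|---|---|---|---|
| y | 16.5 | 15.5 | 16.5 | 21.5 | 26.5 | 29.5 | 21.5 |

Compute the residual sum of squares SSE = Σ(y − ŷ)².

x=20: ŷ = 13.5 + 0.1·20 = 15.5; e = 16.5 − 15.5 = 1
x=30: ŷ = 13.5 + 0.1·30 = 16.5; e = 15.5 − 16.5 = -1
x=40: ŷ = 13.5 + 0.1·40 = 17.5; e = 16.5 − 17.5 = -1
x=80: ŷ = 13.5 + 0.1·80 = 21.5; e = 21.5 − 21.5 = 0
x=110: ŷ = 13.5 + 0.1·110 = 24.5; e = 26.5 − 24.5 = 2
x=120: ŷ = 13.5 + 0.1·120 = 25.5; e = 29.5 − 25.5 = 4
x=130: ŷ = 13.5 + 0.1·130 = 26.5; e = 21.5 − 26.5 = -5
SSE = 1 + 1 + 1 + 0 + 4 + 16 + 25 = 48

SSE = 48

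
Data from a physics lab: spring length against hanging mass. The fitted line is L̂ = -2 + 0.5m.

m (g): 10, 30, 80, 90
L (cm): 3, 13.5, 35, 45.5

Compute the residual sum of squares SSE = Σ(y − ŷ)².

SSE = 15.5

m=10: L̂ = -2 + 0.5·10 = 3; e = 3 − 3 = 0
m=30: L̂ = -2 + 0.5·30 = 13; e = 13.5 − 13 = 0.5
m=80: L̂ = -2 + 0.5·80 = 38; e = 35 − 38 = -3
m=90: L̂ = -2 + 0.5·90 = 43; e = 45.5 − 43 = 2.5
SSE = 0 + 0.25 + 9 + 6.25 = 15.5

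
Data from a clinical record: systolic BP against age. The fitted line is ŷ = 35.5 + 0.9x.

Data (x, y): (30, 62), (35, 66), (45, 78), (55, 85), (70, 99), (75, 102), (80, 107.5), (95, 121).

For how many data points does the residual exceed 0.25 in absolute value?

x=30: ŷ = 35.5 + 0.9·30 = 62.5; r = 62 − 62.5 = -0.5
x=35: ŷ = 35.5 + 0.9·35 = 67; r = 66 − 67 = -1
x=45: ŷ = 35.5 + 0.9·45 = 76; r = 78 − 76 = 2
x=55: ŷ = 35.5 + 0.9·55 = 85; r = 85 − 85 = 0
x=70: ŷ = 35.5 + 0.9·70 = 98.5; r = 99 − 98.5 = 0.5
x=75: ŷ = 35.5 + 0.9·75 = 103; r = 102 − 103 = -1
x=80: ŷ = 35.5 + 0.9·80 = 107.5; r = 107.5 − 107.5 = 0
x=95: ŷ = 35.5 + 0.9·95 = 121; r = 121 − 121 = 0
|r| > 0.25: x=30 (|r|=0.5), x=35 (|r|=1), x=45 (|r|=2), x=70 (|r|=0.5), x=75 (|r|=1) → 5

5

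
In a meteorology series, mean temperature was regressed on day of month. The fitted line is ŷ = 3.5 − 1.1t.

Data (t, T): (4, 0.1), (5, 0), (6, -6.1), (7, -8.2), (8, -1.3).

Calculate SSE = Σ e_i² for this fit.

t=4: ŷ = 3.5 − 1.1·4 = -0.9; e = 0.1 − (-0.9) = 1
t=5: ŷ = 3.5 − 1.1·5 = -2; e = 0 − (-2) = 2
t=6: ŷ = 3.5 − 1.1·6 = -3.1; e = -6.1 − (-3.1) = -3
t=7: ŷ = 3.5 − 1.1·7 = -4.2; e = -8.2 − (-4.2) = -4
t=8: ŷ = 3.5 − 1.1·8 = -5.3; e = -1.3 − (-5.3) = 4
SSE = 1 + 4 + 9 + 16 + 16 = 46

SSE = 46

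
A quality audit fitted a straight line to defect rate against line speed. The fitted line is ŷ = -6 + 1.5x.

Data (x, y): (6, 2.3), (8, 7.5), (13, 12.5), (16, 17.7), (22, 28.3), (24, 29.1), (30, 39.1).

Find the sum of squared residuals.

x=6: ŷ = -6 + 1.5·6 = 3; e = 2.3 − 3 = -0.7
x=8: ŷ = -6 + 1.5·8 = 6; e = 7.5 − 6 = 1.5
x=13: ŷ = -6 + 1.5·13 = 13.5; e = 12.5 − 13.5 = -1
x=16: ŷ = -6 + 1.5·16 = 18; e = 17.7 − 18 = -0.3
x=22: ŷ = -6 + 1.5·22 = 27; e = 28.3 − 27 = 1.3
x=24: ŷ = -6 + 1.5·24 = 30; e = 29.1 − 30 = -0.9
x=30: ŷ = -6 + 1.5·30 = 39; e = 39.1 − 39 = 0.1
SSE = 0.49 + 2.25 + 1 + 0.09 + 1.69 + 0.81 + 0.01 = 6.34

SSE = 6.34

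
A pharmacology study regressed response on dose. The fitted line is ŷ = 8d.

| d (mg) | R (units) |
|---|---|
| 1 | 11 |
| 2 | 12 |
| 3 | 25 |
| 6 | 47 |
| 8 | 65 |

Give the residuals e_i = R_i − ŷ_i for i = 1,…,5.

d=1: ŷ = 8·1 = 8; e = 11 − 8 = 3
d=2: ŷ = 8·2 = 16; e = 12 − 16 = -4
d=3: ŷ = 8·3 = 24; e = 25 − 24 = 1
d=6: ŷ = 8·6 = 48; e = 47 − 48 = -1
d=8: ŷ = 8·8 = 64; e = 65 − 64 = 1

3, -4, 1, -1, 1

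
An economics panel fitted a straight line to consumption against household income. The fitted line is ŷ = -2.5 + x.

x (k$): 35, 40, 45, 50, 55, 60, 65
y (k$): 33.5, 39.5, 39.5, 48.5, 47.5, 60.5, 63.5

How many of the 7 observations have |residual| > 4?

1

x=35: ŷ = -2.5 + 35 = 32.5; e = 33.5 − 32.5 = 1
x=40: ŷ = -2.5 + 40 = 37.5; e = 39.5 − 37.5 = 2
x=45: ŷ = -2.5 + 45 = 42.5; e = 39.5 − 42.5 = -3
x=50: ŷ = -2.5 + 50 = 47.5; e = 48.5 − 47.5 = 1
x=55: ŷ = -2.5 + 55 = 52.5; e = 47.5 − 52.5 = -5
x=60: ŷ = -2.5 + 60 = 57.5; e = 60.5 − 57.5 = 3
x=65: ŷ = -2.5 + 65 = 62.5; e = 63.5 − 62.5 = 1
|e| > 4: x=55 (|e|=5) → 1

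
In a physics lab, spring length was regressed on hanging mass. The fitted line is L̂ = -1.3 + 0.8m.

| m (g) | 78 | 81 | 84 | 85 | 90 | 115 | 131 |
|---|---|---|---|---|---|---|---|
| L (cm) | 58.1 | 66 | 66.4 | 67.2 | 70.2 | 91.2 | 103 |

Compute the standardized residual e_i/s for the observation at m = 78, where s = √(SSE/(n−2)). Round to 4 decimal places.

-1.6514

m=78: L̂ = -1.3 + 0.8·78 = 61.1; e = 58.1 − 61.1 = -3
m=81: L̂ = -1.3 + 0.8·81 = 63.5; e = 66 − 63.5 = 2.5
m=84: L̂ = -1.3 + 0.8·84 = 65.9; e = 66.4 − 65.9 = 0.5
m=85: L̂ = -1.3 + 0.8·85 = 66.7; e = 67.2 − 66.7 = 0.5
m=90: L̂ = -1.3 + 0.8·90 = 70.7; e = 70.2 − 70.7 = -0.5
m=115: L̂ = -1.3 + 0.8·115 = 90.7; e = 91.2 − 90.7 = 0.5
m=131: L̂ = -1.3 + 0.8·131 = 103.5; e = 103 − 103.5 = -0.5
SSE = 9 + 6.25 + 0.25 + 0.25 + 0.25 + 0.25 + 0.25 = 16.5
s = √(16.5/5) = 1.81659
e/s = -3 / 1.81659 = -1.6514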